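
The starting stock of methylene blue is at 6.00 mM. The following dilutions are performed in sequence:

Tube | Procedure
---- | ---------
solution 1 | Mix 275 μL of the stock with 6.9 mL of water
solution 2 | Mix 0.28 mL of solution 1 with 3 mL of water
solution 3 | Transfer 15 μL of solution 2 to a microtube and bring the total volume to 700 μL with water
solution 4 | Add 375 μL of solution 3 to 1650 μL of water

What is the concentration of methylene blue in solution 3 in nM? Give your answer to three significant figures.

421 nM

Step 1: 275 μL + 6.9 mL = 7175 μL total → factor 7175/275 = 26.091
Step 2: 0.28 mL + 3 mL = 3.28 mL total → factor 3.28/0.28 = 11.714
Step 3: 15 μL brought to 700 μL → factor 700/15 = 46.667
Dilution factor through solution 3 = 26.091 × 11.714 × 46.667 = 14263
[solution 3] = 6.00 mM / 14263 = 0.0004207 mM = 421 nM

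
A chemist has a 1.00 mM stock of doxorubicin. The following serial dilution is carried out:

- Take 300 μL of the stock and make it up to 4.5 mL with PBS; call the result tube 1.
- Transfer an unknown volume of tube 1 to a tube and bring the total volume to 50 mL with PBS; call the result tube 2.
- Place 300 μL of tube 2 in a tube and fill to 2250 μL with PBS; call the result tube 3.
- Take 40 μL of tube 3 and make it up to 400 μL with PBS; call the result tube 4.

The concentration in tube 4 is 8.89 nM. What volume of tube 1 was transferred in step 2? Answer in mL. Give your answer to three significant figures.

Step 1: 300 μL brought to 4.5 mL → factor 4500/300 = 15
Step 2: v brought to 50 mL → factor = 50 mL/v
Step 3: 300 μL brought to 2250 μL → factor 2250/300 = 7.5
Step 4: 40 μL brought to 400 μL → factor 400/40 = 10
Product of known-step factors = 1125
Overall factor = 1.00 mM / (8.89 nM) = 1.1249 × 10^5
Step-2 factor = 1.1249 × 10^5 / 1125 = 99.988
v = 50 mL / 99.988 = 0.500 mL

0.500 mL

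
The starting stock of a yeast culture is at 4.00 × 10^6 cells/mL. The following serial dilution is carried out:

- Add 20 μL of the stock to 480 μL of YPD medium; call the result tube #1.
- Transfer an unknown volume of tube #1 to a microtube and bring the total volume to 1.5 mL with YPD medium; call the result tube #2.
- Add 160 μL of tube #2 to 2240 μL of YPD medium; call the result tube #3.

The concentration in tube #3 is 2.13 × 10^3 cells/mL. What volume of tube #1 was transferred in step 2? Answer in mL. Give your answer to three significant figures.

Step 1: 20 μL + 480 μL = 500 μL total → factor 500/20 = 25
Step 2: v brought to 1.5 mL → factor = 1.5 mL/v
Step 3: 160 μL + 2240 μL = 2400 μL total → factor 2400/160 = 15
Product of known-step factors = 375
Overall factor = 4.00 × 10^6 cells/mL / (2.13 × 10^3 cells/mL) = 1877.9
Step-2 factor = 1877.9 / 375 = 5.0078
v = 1.5 mL / 5.0078 = 0.300 mL

0.300 mL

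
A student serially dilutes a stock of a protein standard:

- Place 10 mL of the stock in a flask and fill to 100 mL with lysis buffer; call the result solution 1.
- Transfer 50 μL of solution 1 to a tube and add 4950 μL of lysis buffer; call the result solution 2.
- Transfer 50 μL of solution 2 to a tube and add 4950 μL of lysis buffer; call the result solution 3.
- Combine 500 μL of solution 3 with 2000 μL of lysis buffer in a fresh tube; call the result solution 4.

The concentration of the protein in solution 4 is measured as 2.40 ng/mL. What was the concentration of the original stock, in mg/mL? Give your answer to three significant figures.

1.20 mg/mL

Step 1: 10 mL brought to 100 mL → factor 100/10 = 10
Step 2: 50 μL + 4950 μL = 5000 μL total → factor 5000/50 = 100
Step 3: 50 μL + 4950 μL = 5000 μL total → factor 5000/50 = 100
Step 4: 500 μL + 2000 μL = 2500 μL total → factor 2500/500 = 5
Overall dilution factor = 10 × 100 × 100 × 5 = 5 × 10^5
Stock = 2.40 ng/mL × 5 × 10^5 = 1.200 × 10^6 ng/mL = 1.20 mg/mL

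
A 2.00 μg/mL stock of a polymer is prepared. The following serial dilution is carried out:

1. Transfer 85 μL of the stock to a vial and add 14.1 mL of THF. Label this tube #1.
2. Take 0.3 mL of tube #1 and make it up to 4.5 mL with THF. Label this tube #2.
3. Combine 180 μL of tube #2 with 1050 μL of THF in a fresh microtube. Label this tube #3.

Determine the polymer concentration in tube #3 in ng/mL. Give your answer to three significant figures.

0.117 ng/mL

Step 1: 85 μL + 14.1 mL = 14185 μL total → factor 14185/85 = 166.88
Step 2: 0.3 mL brought to 4.5 mL → factor 4.5/0.3 = 15
Step 3: 180 μL + 1050 μL = 1230 μL total → factor 1230/180 = 6.8333
Overall dilution factor = 166.88 × 15 × 6.8333 = 17105
Final = 2.00 μg/mL / 17105 = 0.0001169 μg/mL = 0.117 ng/mL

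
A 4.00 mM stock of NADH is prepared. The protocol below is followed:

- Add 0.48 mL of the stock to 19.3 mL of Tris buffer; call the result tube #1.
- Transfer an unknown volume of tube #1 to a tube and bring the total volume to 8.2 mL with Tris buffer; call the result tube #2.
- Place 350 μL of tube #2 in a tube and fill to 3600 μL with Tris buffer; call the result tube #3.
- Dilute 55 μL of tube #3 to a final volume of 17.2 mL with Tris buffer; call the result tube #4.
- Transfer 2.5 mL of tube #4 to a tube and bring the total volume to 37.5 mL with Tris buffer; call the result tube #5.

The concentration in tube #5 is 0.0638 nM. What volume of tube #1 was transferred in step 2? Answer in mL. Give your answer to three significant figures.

Step 1: 0.48 mL + 19.3 mL = 19.78 mL total → factor 19.78/0.48 = 41.208
Step 2: v brought to 8.2 mL → factor = 8.2 mL/v
Step 3: 350 μL brought to 3600 μL → factor 3600/350 = 10.286
Step 4: 55 μL brought to 17.2 mL → factor 17200/55 = 312.73
Step 5: 2.5 mL brought to 37.5 mL → factor 37.5/2.5 = 15
Product of known-step factors = 1.9883 × 10^6
Overall factor = 4.00 mM / (0.0638 nM) = 6.2696 × 10^7
Step-2 factor = 6.2696 × 10^7 / 1.9883 × 10^6 = 31.533
v = 8.2 mL / 31.533 = 0.260 mL

0.260 mL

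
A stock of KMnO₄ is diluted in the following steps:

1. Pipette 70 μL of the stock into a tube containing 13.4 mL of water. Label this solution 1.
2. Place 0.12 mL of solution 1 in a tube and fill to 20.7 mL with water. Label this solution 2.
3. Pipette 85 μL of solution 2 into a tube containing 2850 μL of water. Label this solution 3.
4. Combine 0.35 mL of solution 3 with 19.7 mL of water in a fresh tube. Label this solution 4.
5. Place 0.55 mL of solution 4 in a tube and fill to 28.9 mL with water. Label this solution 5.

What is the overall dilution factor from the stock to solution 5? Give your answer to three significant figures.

3.45 × 10^9

Step 1: 70 μL + 13.4 mL = 13470 μL total → factor 13470/70 = 192.43
Step 2: 0.12 mL brought to 20.7 mL → factor 20.7/0.12 = 172.5
Step 3: 85 μL + 2850 μL = 2935 μL total → factor 2935/85 = 34.529
Step 4: 0.35 mL + 19.7 mL = 20.05 mL total → factor 20.05/0.35 = 57.286
Step 5: 0.55 mL brought to 28.9 mL → factor 28.9/0.55 = 52.545
Overall dilution factor = 192.43 × 172.5 × 34.529 × 57.286 × 52.545 = 3.4501 × 10^9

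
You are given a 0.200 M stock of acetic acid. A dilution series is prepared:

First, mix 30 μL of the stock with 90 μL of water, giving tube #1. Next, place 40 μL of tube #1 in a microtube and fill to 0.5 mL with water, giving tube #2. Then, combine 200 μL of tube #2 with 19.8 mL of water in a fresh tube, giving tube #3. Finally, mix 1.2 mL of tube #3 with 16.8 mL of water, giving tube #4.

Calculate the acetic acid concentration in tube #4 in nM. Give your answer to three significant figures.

Step 1: 30 μL + 90 μL = 120 μL total → factor 120/30 = 4
Step 2: 40 μL brought to 0.5 mL → factor 500/40 = 12.5
Step 3: 200 μL + 19.8 mL = 20000 μL total → factor 20000/200 = 100
Step 4: 1.2 mL + 16.8 mL = 18 mL total → factor 18/1.2 = 15
Dilution factor through tube #4 = 4 × 12.5 × 100 × 15 = 75000
[tube #4] = 0.200 M / 75000 = 2.667 × 10^-6 M = 2.67 × 10^3 nM

2.67 × 10^3 nM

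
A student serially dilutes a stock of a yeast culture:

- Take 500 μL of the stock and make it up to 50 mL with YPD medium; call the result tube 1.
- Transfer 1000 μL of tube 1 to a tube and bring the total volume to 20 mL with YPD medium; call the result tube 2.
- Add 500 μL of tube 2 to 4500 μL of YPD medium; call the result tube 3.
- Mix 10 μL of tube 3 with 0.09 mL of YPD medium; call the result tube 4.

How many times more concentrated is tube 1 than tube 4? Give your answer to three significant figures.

Step 1: 500 μL brought to 50 mL → factor 50000/500 = 100
Step 2: 1000 μL brought to 20 mL → factor 20000/1000 = 20
Step 3: 500 μL + 4500 μL = 5000 μL total → factor 5000/500 = 10
Step 4: 10 μL + 0.09 mL = 100 μL total → factor 100/10 = 10
Dilution factor to tube 1 = 100; to tube 4 = 2 × 10^5
[tube 1]/[tube 4] = (factor to tube 4)/(factor to tube 1) = 2 × 10^5/100 = 2.00 × 10^3

2.00 × 10^3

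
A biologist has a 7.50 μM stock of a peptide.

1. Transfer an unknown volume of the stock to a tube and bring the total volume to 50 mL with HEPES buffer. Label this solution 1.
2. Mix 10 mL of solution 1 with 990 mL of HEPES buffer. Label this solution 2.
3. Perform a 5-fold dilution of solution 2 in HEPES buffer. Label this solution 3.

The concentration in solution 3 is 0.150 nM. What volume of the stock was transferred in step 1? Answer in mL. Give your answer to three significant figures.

0.500 mL

Step 1: v brought to 50 mL → factor = 50 mL/v
Step 2: 10 mL + 990 mL = 1000 mL total → factor 1000/10 = 100
Step 3: 5-fold → factor 5
Product of known-step factors = 500
Overall factor = 7.50 μM / (0.150 nM) = 50000
Step-1 factor = 50000 / 500 = 100
v = 50 mL / 100 = 0.500 mL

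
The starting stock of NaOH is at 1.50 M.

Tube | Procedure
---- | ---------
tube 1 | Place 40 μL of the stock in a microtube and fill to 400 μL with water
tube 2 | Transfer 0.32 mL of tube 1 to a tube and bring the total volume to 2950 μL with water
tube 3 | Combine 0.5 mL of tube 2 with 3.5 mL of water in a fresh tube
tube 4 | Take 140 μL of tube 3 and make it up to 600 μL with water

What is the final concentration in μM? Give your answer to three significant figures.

Step 1: 40 μL brought to 400 μL → factor 400/40 = 10
Step 2: 0.32 mL brought to 2950 μL → factor 2.95/0.32 = 9.2188
Step 3: 0.5 mL + 3.5 mL = 4 mL total → factor 4/0.5 = 8
Step 4: 140 μL brought to 600 μL → factor 600/140 = 4.2857
Overall dilution factor = 10 × 9.2188 × 8 × 4.2857 = 3160.7
Final = 1.50 M / 3160.7 = 0.0004746 M = 475 μM

475 μM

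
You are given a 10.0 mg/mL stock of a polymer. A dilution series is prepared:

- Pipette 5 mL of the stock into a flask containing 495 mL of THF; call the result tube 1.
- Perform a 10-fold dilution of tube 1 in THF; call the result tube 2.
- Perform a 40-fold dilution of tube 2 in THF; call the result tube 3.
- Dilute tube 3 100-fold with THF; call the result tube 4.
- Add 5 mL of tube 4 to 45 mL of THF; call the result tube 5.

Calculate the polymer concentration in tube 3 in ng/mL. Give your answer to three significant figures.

Step 1: 5 mL + 495 mL = 500 mL total → factor 500/5 = 100
Step 2: 10-fold → factor 10
Step 3: 40-fold → factor 40
Dilution factor through tube 3 = 100 × 10 × 40 = 40000
[tube 3] = 10.0 mg/mL / 40000 = 0.0002500 mg/mL = 250 ng/mL

250 ng/mL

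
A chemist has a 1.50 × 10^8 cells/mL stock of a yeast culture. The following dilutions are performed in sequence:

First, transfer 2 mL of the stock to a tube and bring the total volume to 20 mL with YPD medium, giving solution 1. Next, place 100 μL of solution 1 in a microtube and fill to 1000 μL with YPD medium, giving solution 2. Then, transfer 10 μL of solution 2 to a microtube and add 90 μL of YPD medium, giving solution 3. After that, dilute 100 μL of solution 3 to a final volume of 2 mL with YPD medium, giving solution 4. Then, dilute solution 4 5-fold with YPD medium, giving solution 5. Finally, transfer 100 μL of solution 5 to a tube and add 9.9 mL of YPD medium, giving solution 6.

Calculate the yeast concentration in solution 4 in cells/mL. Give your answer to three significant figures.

Step 1: 2 mL brought to 20 mL → factor 20/2 = 10
Step 2: 100 μL brought to 1000 μL → factor 1000/100 = 10
Step 3: 10 μL + 90 μL = 100 μL total → factor 100/10 = 10
Step 4: 100 μL brought to 2 mL → factor 2000/100 = 20
Dilution factor through solution 4 = 10 × 10 × 10 × 20 = 20000
[solution 4] = 1.50 × 10^8 cells/mL / 20000 = 7.50 × 10^3 cells/mL

7.50 × 10^3 cells/mL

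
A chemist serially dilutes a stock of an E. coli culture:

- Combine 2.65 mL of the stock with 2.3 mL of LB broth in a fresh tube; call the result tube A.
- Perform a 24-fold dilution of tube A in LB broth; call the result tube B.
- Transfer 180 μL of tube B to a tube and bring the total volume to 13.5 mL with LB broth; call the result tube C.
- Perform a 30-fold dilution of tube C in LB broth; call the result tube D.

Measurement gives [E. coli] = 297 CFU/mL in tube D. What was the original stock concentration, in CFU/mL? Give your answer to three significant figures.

Step 1: 2.65 mL + 2.3 mL = 4.95 mL total → factor 4.95/2.65 = 1.8679
Step 2: 24-fold → factor 24
Step 3: 180 μL brought to 13.5 mL → factor 13500/180 = 75
Step 4: 30-fold → factor 30
Overall dilution factor = 1.8679 × 24 × 75 × 30 = 1.0087 × 10^5
Stock = 297 CFU/mL × 1.0087 × 10^5 = 3.00 × 10^7 CFU/mL

3.00 × 10^7 CFU/mL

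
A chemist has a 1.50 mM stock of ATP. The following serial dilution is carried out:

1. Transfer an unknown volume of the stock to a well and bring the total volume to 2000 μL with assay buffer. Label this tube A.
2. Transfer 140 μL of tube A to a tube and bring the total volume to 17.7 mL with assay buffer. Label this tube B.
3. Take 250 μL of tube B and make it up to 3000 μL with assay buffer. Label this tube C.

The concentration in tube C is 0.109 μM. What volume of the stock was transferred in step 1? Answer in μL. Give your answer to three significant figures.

Step 1: v brought to 2000 μL → factor = 2000 μL/v
Step 2: 140 μL brought to 17.7 mL → factor 17700/140 = 126.43
Step 3: 250 μL brought to 3000 μL → factor 3000/250 = 12
Product of known-step factors = 1517.1
Overall factor = 1.50 mM / (0.109 μM) = 13761
Step-1 factor = 13761 / 1517.1 = 9.0706
v = 2000 μL / 9.0706 = 220 μL

220 μL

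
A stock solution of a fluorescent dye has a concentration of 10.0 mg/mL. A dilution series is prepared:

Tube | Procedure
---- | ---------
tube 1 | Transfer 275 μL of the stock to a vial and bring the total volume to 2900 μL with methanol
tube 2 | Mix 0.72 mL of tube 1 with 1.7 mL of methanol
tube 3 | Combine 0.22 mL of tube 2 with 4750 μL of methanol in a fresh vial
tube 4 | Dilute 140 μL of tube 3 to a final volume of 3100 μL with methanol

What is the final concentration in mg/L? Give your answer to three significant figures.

Step 1: 275 μL brought to 2900 μL → factor 2900/275 = 10.545
Step 2: 0.72 mL + 1.7 mL = 2.42 mL total → factor 2.42/0.72 = 3.3611
Step 3: 0.22 mL + 4750 μL = 4.97 mL total → factor 4.97/0.22 = 22.591
Step 4: 140 μL brought to 3100 μL → factor 3100/140 = 22.143
Overall dilution factor = 10.545 × 3.3611 × 22.591 × 22.143 = 17730
Final = 10.0 mg/mL / 17730 = 0.0005640 mg/mL = 0.564 mg/L

0.564 mg/L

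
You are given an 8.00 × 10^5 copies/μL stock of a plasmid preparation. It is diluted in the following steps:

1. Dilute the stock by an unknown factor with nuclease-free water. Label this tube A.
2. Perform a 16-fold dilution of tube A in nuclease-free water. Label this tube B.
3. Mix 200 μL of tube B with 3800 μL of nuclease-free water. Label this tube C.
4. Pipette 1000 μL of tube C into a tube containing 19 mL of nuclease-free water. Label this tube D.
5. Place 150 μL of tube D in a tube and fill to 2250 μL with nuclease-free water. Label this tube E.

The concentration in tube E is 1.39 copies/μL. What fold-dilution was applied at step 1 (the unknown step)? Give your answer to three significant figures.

6.00-fold

Step 1: unknown factor x
Step 2: 16-fold → factor 16
Step 3: 200 μL + 3800 μL = 4000 μL total → factor 4000/200 = 20
Step 4: 1000 μL + 19 mL = 20000 μL total → factor 20000/1000 = 20
Step 5: 150 μL brought to 2250 μL → factor 2250/150 = 15
Product of known-step factors = 96000
Overall factor = 8.00 × 10^5 copies/μL / (1.39 copies/μL) = 5.7554 × 10^5
x = 5.7554 × 10^5 / 96000 = 6.00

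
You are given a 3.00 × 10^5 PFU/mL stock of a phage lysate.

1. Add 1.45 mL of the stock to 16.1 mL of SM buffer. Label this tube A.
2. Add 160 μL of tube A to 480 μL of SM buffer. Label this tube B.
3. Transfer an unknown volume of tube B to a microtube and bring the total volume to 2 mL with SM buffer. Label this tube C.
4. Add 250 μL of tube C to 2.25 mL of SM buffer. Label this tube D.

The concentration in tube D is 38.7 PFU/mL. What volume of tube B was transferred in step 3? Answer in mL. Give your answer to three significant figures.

Step 1: 1.45 mL + 16.1 mL = 17.55 mL total → factor 17.55/1.45 = 12.103
Step 2: 160 μL + 480 μL = 640 μL total → factor 640/160 = 4
Step 3: v brought to 2 mL → factor = 2 mL/v
Step 4: 250 μL + 2.25 mL = 2500 μL total → factor 2500/250 = 10
Product of known-step factors = 484.14
Overall factor = 3.00 × 10^5 PFU/mL / (38.7 PFU/mL) = 7751.9
Step-3 factor = 7751.9 / 484.14 = 16.012
v = 2 mL / 16.012 = 0.125 mL

0.125 mL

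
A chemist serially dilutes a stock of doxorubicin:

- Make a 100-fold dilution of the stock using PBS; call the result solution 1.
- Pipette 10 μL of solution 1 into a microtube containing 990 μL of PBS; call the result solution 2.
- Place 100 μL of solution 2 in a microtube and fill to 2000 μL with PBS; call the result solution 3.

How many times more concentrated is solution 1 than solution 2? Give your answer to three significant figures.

100

Step 1: 100-fold → factor 100
Step 2: 10 μL + 990 μL = 1000 μL total → factor 1000/10 = 100
Dilution factor to solution 1 = 100; to solution 2 = 10000
[solution 1]/[solution 2] = (factor to solution 2)/(factor to solution 1) = 10000/100 = 100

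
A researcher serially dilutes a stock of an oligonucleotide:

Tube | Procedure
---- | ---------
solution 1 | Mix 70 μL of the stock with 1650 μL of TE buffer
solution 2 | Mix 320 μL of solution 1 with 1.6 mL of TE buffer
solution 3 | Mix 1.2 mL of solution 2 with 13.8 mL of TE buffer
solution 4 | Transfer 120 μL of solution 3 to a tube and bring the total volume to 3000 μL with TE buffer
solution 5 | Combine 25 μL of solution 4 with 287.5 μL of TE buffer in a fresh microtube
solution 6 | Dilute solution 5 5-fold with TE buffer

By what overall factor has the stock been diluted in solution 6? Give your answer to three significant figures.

Step 1: 70 μL + 1650 μL = 1720 μL total → factor 1720/70 = 24.571
Step 2: 320 μL + 1.6 mL = 1920 μL total → factor 1920/320 = 6
Step 3: 1.2 mL + 13.8 mL = 15 mL total → factor 15/1.2 = 12.5
Step 4: 120 μL brought to 3000 μL → factor 3000/120 = 25
Step 5: 25 μL + 287.5 μL = 312.5 μL total → factor 312.5/25 = 12.5
Step 6: 5-fold → factor 5
Overall dilution factor = 24.571 × 6 × 12.5 × 25 × 12.5 × 5 = 2.8795 × 10^6

2.88 × 10^6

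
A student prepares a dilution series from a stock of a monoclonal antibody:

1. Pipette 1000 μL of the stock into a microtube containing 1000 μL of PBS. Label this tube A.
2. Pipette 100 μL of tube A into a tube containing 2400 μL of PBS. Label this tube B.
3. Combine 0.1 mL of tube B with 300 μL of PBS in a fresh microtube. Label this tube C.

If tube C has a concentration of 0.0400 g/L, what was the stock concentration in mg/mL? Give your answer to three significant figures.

8.00 mg/mL

Step 1: 1000 μL + 1000 μL = 2000 μL total → factor 2000/1000 = 2
Step 2: 100 μL + 2400 μL = 2500 μL total → factor 2500/100 = 25
Step 3: 0.1 mL + 300 μL = 0.4 mL total → factor 0.4/0.1 = 4
Overall dilution factor = 2 × 25 × 4 = 200
Stock = 0.0400 g/L × 200 = 8.000 g/L = 8.00 mg/mL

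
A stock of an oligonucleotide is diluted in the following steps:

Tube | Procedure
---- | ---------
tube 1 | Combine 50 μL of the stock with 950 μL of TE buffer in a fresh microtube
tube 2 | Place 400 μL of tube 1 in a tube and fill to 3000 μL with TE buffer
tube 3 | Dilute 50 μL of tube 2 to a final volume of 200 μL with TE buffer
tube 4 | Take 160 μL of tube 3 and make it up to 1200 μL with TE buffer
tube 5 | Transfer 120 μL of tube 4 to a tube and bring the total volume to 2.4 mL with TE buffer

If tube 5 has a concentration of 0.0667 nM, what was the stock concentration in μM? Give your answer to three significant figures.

6.00 μM

Step 1: 50 μL + 950 μL = 1000 μL total → factor 1000/50 = 20
Step 2: 400 μL brought to 3000 μL → factor 3000/400 = 7.5
Step 3: 50 μL brought to 200 μL → factor 200/50 = 4
Step 4: 160 μL brought to 1200 μL → factor 1200/160 = 7.5
Step 5: 120 μL brought to 2.4 mL → factor 2400/120 = 20
Overall dilution factor = 20 × 7.5 × 4 × 7.5 × 20 = 90000
Stock = 0.0667 nM × 90000 = 6003 nM = 6.00 μM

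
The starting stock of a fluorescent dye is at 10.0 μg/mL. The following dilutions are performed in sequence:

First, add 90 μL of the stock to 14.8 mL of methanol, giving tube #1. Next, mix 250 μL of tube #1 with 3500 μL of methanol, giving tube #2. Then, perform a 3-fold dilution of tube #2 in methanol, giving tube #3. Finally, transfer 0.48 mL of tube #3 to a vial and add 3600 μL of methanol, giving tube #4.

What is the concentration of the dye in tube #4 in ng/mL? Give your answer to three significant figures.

0.158 ng/mL

Step 1: 90 μL + 14.8 mL = 14890 μL total → factor 14890/90 = 165.44
Step 2: 250 μL + 3500 μL = 3750 μL total → factor 3750/250 = 15
Step 3: 3-fold → factor 3
Step 4: 0.48 mL + 3600 μL = 4.08 mL total → factor 4.08/0.48 = 8.5
Overall dilution factor = 165.44 × 15 × 3 × 8.5 = 63282
Final = 10.0 μg/mL / 63282 = 0.0001580 μg/mL = 0.158 ng/mL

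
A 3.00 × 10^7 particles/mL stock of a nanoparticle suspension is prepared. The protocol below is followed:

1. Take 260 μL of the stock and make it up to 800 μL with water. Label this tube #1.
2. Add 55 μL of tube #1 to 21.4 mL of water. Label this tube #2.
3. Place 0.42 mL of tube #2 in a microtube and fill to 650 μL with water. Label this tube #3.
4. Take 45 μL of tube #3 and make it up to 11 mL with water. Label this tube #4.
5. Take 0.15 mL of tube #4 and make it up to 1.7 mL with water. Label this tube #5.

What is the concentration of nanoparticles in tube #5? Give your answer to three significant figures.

5.83 particles/mL

Step 1: 260 μL brought to 800 μL → factor 800/260 = 3.0769
Step 2: 55 μL + 21.4 mL = 21455 μL total → factor 21455/55 = 390.09
Step 3: 0.42 mL brought to 650 μL → factor 0.65/0.42 = 1.5476
Step 4: 45 μL brought to 11 mL → factor 11000/45 = 244.44
Step 5: 0.15 mL brought to 1.7 mL → factor 1.7/0.15 = 11.333
Overall dilution factor = 3.0769 × 390.09 × 1.5476 × 244.44 × 11.333 = 5.1462 × 10^6
Final = 3.00 × 10^7 particles/mL / 5.1462 × 10^6 = 5.83 particles/mL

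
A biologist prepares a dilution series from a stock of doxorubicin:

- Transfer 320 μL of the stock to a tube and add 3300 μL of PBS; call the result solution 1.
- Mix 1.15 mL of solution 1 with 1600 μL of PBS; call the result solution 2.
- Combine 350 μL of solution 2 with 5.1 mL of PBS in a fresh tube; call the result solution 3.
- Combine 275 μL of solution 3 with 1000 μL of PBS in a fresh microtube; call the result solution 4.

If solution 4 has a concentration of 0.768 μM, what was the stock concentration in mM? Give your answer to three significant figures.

Step 1: 320 μL + 3300 μL = 3620 μL total → factor 3620/320 = 11.312
Step 2: 1.15 mL + 1600 μL = 2.75 mL total → factor 2.75/1.15 = 2.3913
Step 3: 350 μL + 5.1 mL = 5450 μL total → factor 5450/350 = 15.571
Step 4: 275 μL + 1000 μL = 1275 μL total → factor 1275/275 = 4.6364
Overall dilution factor = 11.312 × 2.3913 × 15.571 × 4.6364 = 1953
Stock = 0.768 μM × 1953 = 1500 μM = 1.50 mM

1.50 mM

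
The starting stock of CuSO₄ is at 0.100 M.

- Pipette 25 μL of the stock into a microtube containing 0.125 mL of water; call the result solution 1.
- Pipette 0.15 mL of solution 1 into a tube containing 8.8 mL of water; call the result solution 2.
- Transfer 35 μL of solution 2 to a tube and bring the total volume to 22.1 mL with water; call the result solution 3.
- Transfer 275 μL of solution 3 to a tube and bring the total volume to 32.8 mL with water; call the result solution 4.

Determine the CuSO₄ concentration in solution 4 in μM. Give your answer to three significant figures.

Step 1: 25 μL + 0.125 mL = 150 μL total → factor 150/25 = 6
Step 2: 0.15 mL + 8.8 mL = 8.95 mL total → factor 8.95/0.15 = 59.667
Step 3: 35 μL brought to 22.1 mL → factor 22100/35 = 631.43
Step 4: 275 μL brought to 32.8 mL → factor 32800/275 = 119.27
Overall dilution factor = 6 × 59.667 × 631.43 × 119.27 = 2.6962 × 10^7
Final = 0.100 M / 2.6962 × 10^7 = 3.709 × 10^-9 M = 0.00371 μM

0.00371 μM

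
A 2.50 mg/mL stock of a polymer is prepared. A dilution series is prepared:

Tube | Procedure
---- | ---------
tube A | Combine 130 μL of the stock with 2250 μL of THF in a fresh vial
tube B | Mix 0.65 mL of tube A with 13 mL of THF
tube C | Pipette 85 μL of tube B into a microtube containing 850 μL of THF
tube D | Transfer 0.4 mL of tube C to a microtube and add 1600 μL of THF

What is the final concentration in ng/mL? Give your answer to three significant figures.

118 ng/mL

Step 1: 130 μL + 2250 μL = 2380 μL total → factor 2380/130 = 18.308
Step 2: 0.65 mL + 13 mL = 13.65 mL total → factor 13.65/0.65 = 21
Step 3: 85 μL + 850 μL = 935 μL total → factor 935/85 = 11
Step 4: 0.4 mL + 1600 μL = 2 mL total → factor 2/0.4 = 5
Overall dilution factor = 18.308 × 21 × 11 × 5 = 21145
Final = 2.50 mg/mL / 21145 = 0.0001182 mg/mL = 118 ng/mL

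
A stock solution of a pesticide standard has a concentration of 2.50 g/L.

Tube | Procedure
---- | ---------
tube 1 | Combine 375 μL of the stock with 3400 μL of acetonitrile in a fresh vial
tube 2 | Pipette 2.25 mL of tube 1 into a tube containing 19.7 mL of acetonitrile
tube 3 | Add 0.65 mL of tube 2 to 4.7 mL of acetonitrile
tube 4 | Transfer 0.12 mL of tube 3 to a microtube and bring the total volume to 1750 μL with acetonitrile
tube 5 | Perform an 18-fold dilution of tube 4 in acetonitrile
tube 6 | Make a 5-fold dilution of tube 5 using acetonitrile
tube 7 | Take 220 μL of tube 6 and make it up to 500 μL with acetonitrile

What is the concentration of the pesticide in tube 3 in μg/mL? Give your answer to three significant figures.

3.09 μg/mL

Step 1: 375 μL + 3400 μL = 3775 μL total → factor 3775/375 = 10.067
Step 2: 2.25 mL + 19.7 mL = 21.95 mL total → factor 21.95/2.25 = 9.7556
Step 3: 0.65 mL + 4.7 mL = 5.35 mL total → factor 5.35/0.65 = 8.2308
Dilution factor through tube 3 = 10.067 × 9.7556 × 8.2308 = 808.31
[tube 3] = 2.50 g/L / 808.31 = 0.003093 g/L = 3.09 μg/mL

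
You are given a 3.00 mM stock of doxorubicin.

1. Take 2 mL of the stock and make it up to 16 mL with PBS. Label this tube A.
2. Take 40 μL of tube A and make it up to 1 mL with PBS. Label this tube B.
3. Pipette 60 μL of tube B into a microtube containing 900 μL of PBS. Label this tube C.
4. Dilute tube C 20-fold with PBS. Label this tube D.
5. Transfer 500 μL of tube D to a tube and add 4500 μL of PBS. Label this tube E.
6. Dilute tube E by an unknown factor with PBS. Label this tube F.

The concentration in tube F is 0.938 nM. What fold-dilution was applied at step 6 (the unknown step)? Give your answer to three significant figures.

5.00-fold

Step 1: 2 mL brought to 16 mL → factor 16/2 = 8
Step 2: 40 μL brought to 1 mL → factor 1000/40 = 25
Step 3: 60 μL + 900 μL = 960 μL total → factor 960/60 = 16
Step 4: 20-fold → factor 20
Step 5: 500 μL + 4500 μL = 5000 μL total → factor 5000/500 = 10
Step 6: unknown factor x
Product of known-step factors = 6.4 × 10^5
Overall factor = 3.00 mM / (0.938 nM) = 3.1983 × 10^6
x = 3.1983 × 10^6 / 6.4 × 10^5 = 5.00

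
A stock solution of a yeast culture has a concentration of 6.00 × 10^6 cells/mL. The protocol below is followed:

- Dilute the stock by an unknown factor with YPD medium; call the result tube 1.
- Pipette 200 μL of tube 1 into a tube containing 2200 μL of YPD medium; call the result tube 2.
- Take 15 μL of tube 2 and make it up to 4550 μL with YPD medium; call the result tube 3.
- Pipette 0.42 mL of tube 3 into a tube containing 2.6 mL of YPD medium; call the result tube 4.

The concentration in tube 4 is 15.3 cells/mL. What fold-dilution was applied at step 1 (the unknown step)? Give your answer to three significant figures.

15.0-fold

Step 1: unknown factor x
Step 2: 200 μL + 2200 μL = 2400 μL total → factor 2400/200 = 12
Step 3: 15 μL brought to 4550 μL → factor 4550/15 = 303.33
Step 4: 0.42 mL + 2.6 mL = 3.02 mL total → factor 3.02/0.42 = 7.1905
Product of known-step factors = 26173
Overall factor = 6.00 × 10^6 cells/mL / (15.3 cells/mL) = 3.9216 × 10^5
x = 3.9216 × 10^5 / 26173 = 15.0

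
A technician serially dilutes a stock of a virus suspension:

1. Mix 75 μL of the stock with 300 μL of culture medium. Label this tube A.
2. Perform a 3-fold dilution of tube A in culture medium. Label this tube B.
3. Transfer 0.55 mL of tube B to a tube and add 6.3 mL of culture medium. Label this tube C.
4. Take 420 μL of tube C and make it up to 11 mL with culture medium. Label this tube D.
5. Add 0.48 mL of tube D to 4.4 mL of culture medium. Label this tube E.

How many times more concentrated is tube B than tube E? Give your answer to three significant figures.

3.32 × 10^3

Step 1: 75 μL + 300 μL = 375 μL total → factor 375/75 = 5
Step 2: 3-fold → factor 3
Step 3: 0.55 mL + 6.3 mL = 6.85 mL total → factor 6.85/0.55 = 12.455
Step 4: 420 μL brought to 11 mL → factor 11000/420 = 26.19
Step 5: 0.48 mL + 4.4 mL = 4.88 mL total → factor 4.88/0.48 = 10.167
Dilution factor to tube B = 15; to tube E = 49744
[tube B]/[tube E] = (factor to tube E)/(factor to tube B) = 49744/15 = 3.32 × 10^3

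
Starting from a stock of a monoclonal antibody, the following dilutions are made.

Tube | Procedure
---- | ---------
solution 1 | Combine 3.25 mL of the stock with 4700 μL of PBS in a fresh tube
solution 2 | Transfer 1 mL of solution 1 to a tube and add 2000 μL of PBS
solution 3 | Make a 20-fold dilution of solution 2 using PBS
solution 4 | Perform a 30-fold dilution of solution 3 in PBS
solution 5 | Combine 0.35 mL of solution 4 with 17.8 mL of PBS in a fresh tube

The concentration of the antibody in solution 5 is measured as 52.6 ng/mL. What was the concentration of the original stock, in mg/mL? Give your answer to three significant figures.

Step 1: 3.25 mL + 4700 μL = 7.95 mL total → factor 7.95/3.25 = 2.4462
Step 2: 1 mL + 2000 μL = 3 mL total → factor 3/1 = 3
Step 3: 20-fold → factor 20
Step 4: 30-fold → factor 30
Step 5: 0.35 mL + 17.8 mL = 18.15 mL total → factor 18.15/0.35 = 51.857
Overall dilution factor = 2.4462 × 3 × 20 × 30 × 51.857 = 2.2833 × 10^5
Stock = 52.6 ng/mL × 2.2833 × 10^5 = 1.201 × 10^7 ng/mL = 12.0 mg/mL

12.0 mg/mL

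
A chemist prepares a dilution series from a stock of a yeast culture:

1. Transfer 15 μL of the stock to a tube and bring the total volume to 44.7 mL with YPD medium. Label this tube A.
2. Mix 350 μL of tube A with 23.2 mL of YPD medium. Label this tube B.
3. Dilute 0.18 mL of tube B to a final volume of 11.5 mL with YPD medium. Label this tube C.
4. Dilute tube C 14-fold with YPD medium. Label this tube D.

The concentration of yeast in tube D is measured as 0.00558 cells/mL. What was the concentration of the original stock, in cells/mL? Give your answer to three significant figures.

Step 1: 15 μL brought to 44.7 mL → factor 44700/15 = 2980
Step 2: 350 μL + 23.2 mL = 23550 μL total → factor 23550/350 = 67.286
Step 3: 0.18 mL brought to 11.5 mL → factor 11.5/0.18 = 63.889
Step 4: 14-fold → factor 14
Overall dilution factor = 2980 × 67.286 × 63.889 × 14 = 1.7935 × 10^8
Stock = 0.00558 cells/mL × 1.7935 × 10^8 = 1.00 × 10^6 cells/mL

1.00 × 10^6 cells/mL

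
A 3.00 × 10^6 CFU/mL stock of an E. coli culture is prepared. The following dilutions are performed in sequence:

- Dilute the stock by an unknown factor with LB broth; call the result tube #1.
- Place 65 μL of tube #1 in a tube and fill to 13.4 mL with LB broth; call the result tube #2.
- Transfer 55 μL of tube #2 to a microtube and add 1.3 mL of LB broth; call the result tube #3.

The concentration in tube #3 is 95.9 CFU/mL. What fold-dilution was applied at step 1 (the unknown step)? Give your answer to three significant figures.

Step 1: unknown factor x
Step 2: 65 μL brought to 13.4 mL → factor 13400/65 = 206.15
Step 3: 55 μL + 1.3 mL = 1355 μL total → factor 1355/55 = 24.636
Product of known-step factors = 5078.9
Overall factor = 3.00 × 10^6 CFU/mL / (95.9 CFU/mL) = 31283
x = 31283 / 5078.9 = 6.16

6.16-fold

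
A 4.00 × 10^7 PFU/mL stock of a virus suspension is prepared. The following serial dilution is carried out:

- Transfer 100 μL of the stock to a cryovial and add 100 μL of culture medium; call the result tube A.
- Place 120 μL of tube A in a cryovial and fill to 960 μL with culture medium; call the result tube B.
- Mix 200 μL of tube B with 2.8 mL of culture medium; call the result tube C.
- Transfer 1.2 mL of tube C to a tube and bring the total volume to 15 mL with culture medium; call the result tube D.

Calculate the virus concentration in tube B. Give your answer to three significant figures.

Step 1: 100 μL + 100 μL = 200 μL total → factor 200/100 = 2
Step 2: 120 μL brought to 960 μL → factor 960/120 = 8
Dilution factor through tube B = 2 × 8 = 16
[tube B] = 4.00 × 10^7 PFU/mL / 16 = 2.50 × 10^6 PFU/mL

2.50 × 10^6 PFU/mL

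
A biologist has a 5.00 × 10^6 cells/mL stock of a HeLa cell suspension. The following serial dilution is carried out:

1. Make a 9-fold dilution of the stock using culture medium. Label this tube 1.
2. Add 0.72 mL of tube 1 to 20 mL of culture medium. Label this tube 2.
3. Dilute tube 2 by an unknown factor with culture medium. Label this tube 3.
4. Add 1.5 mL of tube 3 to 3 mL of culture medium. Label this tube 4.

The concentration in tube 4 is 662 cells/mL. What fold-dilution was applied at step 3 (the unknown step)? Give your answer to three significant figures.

Step 1: 9-fold → factor 9
Step 2: 0.72 mL + 20 mL = 20.72 mL total → factor 20.72/0.72 = 28.778
Step 3: unknown factor x
Step 4: 1.5 mL + 3 mL = 4.5 mL total → factor 4.5/1.5 = 3
Product of known-step factors = 777
Overall factor = 5.00 × 10^6 cells/mL / (662 cells/mL) = 7552.9
x = 7552.9 / 777 = 9.72

9.72-fold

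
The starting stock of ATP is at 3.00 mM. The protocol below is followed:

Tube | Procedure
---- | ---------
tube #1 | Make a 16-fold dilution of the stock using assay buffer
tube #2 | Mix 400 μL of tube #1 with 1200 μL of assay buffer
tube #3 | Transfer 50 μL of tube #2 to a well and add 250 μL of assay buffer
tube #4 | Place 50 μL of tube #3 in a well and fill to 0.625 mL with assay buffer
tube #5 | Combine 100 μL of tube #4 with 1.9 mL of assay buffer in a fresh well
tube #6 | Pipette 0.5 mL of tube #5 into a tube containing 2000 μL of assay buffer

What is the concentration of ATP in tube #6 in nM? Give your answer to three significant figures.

6.25 nM

Step 1: 16-fold → factor 16
Step 2: 400 μL + 1200 μL = 1600 μL total → factor 1600/400 = 4
Step 3: 50 μL + 250 μL = 300 μL total → factor 300/50 = 6
Step 4: 50 μL brought to 0.625 mL → factor 625/50 = 12.5
Step 5: 100 μL + 1.9 mL = 2000 μL total → factor 2000/100 = 20
Step 6: 0.5 mL + 2000 μL = 2.5 mL total → factor 2.5/0.5 = 5
Overall dilution factor = 16 × 4 × 6 × 12.5 × 20 × 5 = 4.8 × 10^5
Final = 3.00 mM / 4.8 × 10^5 = 6.250 × 10^-6 mM = 6.25 nM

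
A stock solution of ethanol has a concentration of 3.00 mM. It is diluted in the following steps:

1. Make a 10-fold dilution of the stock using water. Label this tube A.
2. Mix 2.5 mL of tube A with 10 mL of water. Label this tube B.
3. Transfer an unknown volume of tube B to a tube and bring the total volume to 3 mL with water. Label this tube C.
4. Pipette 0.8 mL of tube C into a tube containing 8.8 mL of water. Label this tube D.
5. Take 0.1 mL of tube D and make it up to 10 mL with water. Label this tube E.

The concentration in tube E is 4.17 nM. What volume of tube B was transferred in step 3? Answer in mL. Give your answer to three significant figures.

0.250 mL

Step 1: 10-fold → factor 10
Step 2: 2.5 mL + 10 mL = 12.5 mL total → factor 12.5/2.5 = 5
Step 3: v brought to 3 mL → factor = 3 mL/v
Step 4: 0.8 mL + 8.8 mL = 9.6 mL total → factor 9.6/0.8 = 12
Step 5: 0.1 mL brought to 10 mL → factor 10/0.1 = 100
Product of known-step factors = 60000
Overall factor = 3.00 mM / (4.17 nM) = 7.1942 × 10^5
Step-3 factor = 7.1942 × 10^5 / 60000 = 11.99
v = 3 mL / 11.99 = 0.250 mL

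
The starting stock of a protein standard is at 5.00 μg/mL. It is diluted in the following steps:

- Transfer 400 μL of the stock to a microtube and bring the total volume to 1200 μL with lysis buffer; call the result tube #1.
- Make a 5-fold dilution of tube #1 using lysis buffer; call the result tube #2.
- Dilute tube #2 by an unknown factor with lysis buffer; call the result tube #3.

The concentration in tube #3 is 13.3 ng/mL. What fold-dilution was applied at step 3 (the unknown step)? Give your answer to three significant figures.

25.1-fold

Step 1: 400 μL brought to 1200 μL → factor 1200/400 = 3
Step 2: 5-fold → factor 5
Step 3: unknown factor x
Product of known-step factors = 15
Overall factor = 5.00 μg/mL / (13.3 ng/mL) = 375.94
x = 375.94 / 15 = 25.1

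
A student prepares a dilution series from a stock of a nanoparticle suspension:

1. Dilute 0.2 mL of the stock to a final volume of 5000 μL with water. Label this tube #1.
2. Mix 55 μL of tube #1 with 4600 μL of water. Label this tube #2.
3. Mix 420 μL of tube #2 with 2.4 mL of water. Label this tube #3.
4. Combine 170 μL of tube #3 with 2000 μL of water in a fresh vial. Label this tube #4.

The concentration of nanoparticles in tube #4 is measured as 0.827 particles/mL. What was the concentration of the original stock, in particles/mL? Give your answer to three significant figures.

1.50 × 10^5 particles/mL

Step 1: 0.2 mL brought to 5000 μL → factor 5/0.2 = 25
Step 2: 55 μL + 4600 μL = 4655 μL total → factor 4655/55 = 84.636
Step 3: 420 μL + 2.4 mL = 2820 μL total → factor 2820/420 = 6.7143
Step 4: 170 μL + 2000 μL = 2170 μL total → factor 2170/170 = 12.765
Overall dilution factor = 25 × 84.636 × 6.7143 × 12.765 = 1.8135 × 10^5
Stock = 0.827 particles/mL × 1.8135 × 10^5 = 1.50 × 10^5 particles/mL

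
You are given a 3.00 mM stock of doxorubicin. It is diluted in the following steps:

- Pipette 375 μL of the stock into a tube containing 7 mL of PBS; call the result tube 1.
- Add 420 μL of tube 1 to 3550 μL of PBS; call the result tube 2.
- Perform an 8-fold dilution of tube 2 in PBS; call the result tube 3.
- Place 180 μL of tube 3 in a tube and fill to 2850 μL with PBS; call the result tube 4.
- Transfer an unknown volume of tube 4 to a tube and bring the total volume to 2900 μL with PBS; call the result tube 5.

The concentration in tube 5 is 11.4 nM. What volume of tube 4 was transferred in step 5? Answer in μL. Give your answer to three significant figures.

259 μL

Step 1: 375 μL + 7 mL = 7375 μL total → factor 7375/375 = 19.667
Step 2: 420 μL + 3550 μL = 3970 μL total → factor 3970/420 = 9.4524
Step 3: 8-fold → factor 8
Step 4: 180 μL brought to 2850 μL → factor 2850/180 = 15.833
Step 5: v brought to 2900 μL → factor = 2900 μL/v
Product of known-step factors = 23547
Overall factor = 3.00 mM / (11.4 nM) = 2.6316 × 10^5
Step-5 factor = 2.6316 × 10^5 / 23547 = 11.176
v = 2900 μL / 11.176 = 259 μL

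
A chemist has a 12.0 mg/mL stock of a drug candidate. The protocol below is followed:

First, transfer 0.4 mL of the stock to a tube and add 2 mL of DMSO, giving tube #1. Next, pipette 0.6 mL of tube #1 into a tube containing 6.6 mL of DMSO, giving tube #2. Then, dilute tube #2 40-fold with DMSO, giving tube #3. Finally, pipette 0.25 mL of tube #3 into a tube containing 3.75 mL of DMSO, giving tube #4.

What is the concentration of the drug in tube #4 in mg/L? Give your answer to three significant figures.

0.260 mg/L

Step 1: 0.4 mL + 2 mL = 2.4 mL total → factor 2.4/0.4 = 6
Step 2: 0.6 mL + 6.6 mL = 7.2 mL total → factor 7.2/0.6 = 12
Step 3: 40-fold → factor 40
Step 4: 0.25 mL + 3.75 mL = 4 mL total → factor 4/0.25 = 16
Overall dilution factor = 6 × 12 × 40 × 16 = 46080
Final = 12.0 mg/mL / 46080 = 0.0002604 mg/mL = 0.260 mg/L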